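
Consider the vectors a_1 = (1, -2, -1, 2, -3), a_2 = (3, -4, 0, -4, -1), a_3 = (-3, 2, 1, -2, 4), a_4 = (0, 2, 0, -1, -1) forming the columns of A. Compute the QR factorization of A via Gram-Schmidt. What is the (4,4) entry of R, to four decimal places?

e_1 = a_1/‖a_1‖ = (1, -2, -1, 2, -3)/4.3589 = (0.2294, -0.4588, -0.2294, 0.4588, -0.6882).
r_{12} = e_1·a_2 = 1.3765.
u_2 = a_2 − 1.3765·e_1 = (2.6842, -3.3684, 0.3158, -4.6316, -0.0526).
‖u_2‖ = 6.3329, so e_2 = (0.4239, -0.5319, 0.0499, -0.7314, -0.0083).
r_{13} = e_1·a_3 = -5.5060; r_{23} = e_2·a_3 = -0.8560.
u_3 = a_3 + 5.5060·e_1 + 0.8560·e_2 = (-1.3740, -0.9816, -0.2205, -0.0997, 0.2034).
‖u_3‖ = 1.7180, so e_3 = (-0.7998, -0.5714, -0.1283, -0.0581, 0.1184).
r_{14} = e_1·a_4 = -0.6882; r_{24} = e_2·a_4 = -0.3241; r_{34} = e_3·a_4 = -1.2031.
u_4 = a_4 + 0.6882·e_1 + 0.3241·e_2 + 1.2031·e_3 = (-0.6670, 0.8244, -0.2961, -0.9911, -1.3339).
r_{44} = ‖u_4‖ = 1.9934.

r_{44} = 1.9934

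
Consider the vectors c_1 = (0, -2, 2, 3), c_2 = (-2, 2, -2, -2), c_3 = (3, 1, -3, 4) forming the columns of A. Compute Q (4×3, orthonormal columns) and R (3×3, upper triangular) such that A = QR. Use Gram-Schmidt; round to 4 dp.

Q = [[0.0000, -0.9459, 0.3143], [-0.4851, 0.1669, 0.2958], [0.4851, -0.1669, -0.6470], [0.7276, 0.2226, 0.6286]], R = [[4.1231, -3.3955, 0.9701], [0.0000, 2.1144, -1.2798], [0.0000, 0.0000, 5.6939]]

c_1 = (0, -2, 2, 3); ‖c_1‖ = 4.1231, so e_1 = (0.0000, -0.4851, 0.4851, 0.7276).
e_1·c_2 = 0.0000·(-2) + (-0.4851)·2 + 0.4851·(-2) + 0.7276·(-2) = -3.3955.
u_2 = c_2 + 3.3955·e_1 = (-2.0000, 0.3529, -0.3529, 0.4706).
‖u_2‖ = 2.1144, so e_2 = (-0.9459, 0.1669, -0.1669, 0.2226).
e_1·c_3 = 0.0000·3 + (-0.4851)·1 + 0.4851·(-3) + 0.7276·4 = 0.9701; e_2·c_3 = (-0.9459)·3 + 0.1669·1 + (-0.1669)·(-3) + 0.2226·4 = -1.2798.
u_3 = c_3 − 0.9701·e_1 + 1.2798·e_2 = (1.7895, 1.6842, -3.6842, 3.5789).
‖u_3‖ = 5.6939, so e_3 = (0.3143, 0.2958, -0.6470, 0.6286).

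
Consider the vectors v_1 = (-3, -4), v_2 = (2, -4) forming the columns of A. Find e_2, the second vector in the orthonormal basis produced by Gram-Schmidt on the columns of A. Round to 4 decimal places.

e_2 = (0.8000, -0.6000)

e_1 = v_1/‖v_1‖ = (-3, -4)/5.0000 = (-0.6000, -0.8000).
r_{12} = e_1·v_2 = 2.0000.
u_2 = v_2 − 2.0000·e_1 = (3.2000, -2.4000).
‖u_2‖ = 4.0000, so e_2 = (0.8000, -0.6000).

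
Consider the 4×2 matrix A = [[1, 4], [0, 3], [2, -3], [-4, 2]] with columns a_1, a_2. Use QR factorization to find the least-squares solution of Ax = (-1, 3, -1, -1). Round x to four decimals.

q_1 = a_1/‖a_1‖ = (1, 0, 2, -4)/4.5826 = (0.2182, 0.0000, 0.4364, -0.8729).
r_{12} = q_1·a_2 = -2.1822.
u_2 = a_2 + 2.1822·q_1 = (4.4762, 3.0000, -2.0476, 0.0952).
‖u_2‖ = 5.7652, so q_2 = (0.7764, 0.5204, -0.3552, 0.0165).
Qᵀb = (0.2182, 1.1233).
Back-substitute: x_2 = 1.1233/5.7652 = 0.1948.
x_1 = (0.2182 + 2.1822·0.1948)/4.5826 = 0.1404.

x = (0.1404, 0.1948)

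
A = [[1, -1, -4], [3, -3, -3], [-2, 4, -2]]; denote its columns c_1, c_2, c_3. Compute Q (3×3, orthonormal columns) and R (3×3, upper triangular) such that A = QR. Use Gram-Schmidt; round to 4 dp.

c_1 = (1, 3, -2); ‖c_1‖ = 3.7417, so e_1 = (0.2673, 0.8018, -0.5345).
e_1·c_2 = 0.2673·(-1) + 0.8018·(-3) + (-0.5345)·4 = -4.8107.
u_2 = c_2 + 4.8107·e_1 = (0.2857, 0.8571, 1.4286).
‖u_2‖ = 1.6903, so e_2 = (0.1690, 0.5071, 0.8452).
e_1·c_3 = 0.2673·(-4) + 0.8018·(-3) + (-0.5345)·(-2) = -2.4054; e_2·c_3 = 0.1690·(-4) + 0.5071·(-3) + 0.8452·(-2) = -3.8877.
u_3 = c_3 + 2.4054·e_1 + 3.8877·e_2 = (-2.7000, 0.9000, 0.0000).
‖u_3‖ = 2.8460, so e_3 = (-0.9487, 0.3162, 0.0000).

Q = [[0.2673, 0.1690, -0.9487], [0.8018, 0.5071, 0.3162], [-0.5345, 0.8452, 0.0000]], R = [[3.7417, -4.8107, -2.4054], [0.0000, 1.6903, -3.8877], [0.0000, 0.0000, 2.8460]]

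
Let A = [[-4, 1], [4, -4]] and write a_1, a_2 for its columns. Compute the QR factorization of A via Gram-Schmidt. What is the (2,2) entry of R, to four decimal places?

e_1 = a_1/‖a_1‖ = (-4, 4)/5.6569 = (-0.7071, 0.7071).
r_{12} = e_1·a_2 = -3.5355.
u_2 = a_2 + 3.5355·e_1 = (-1.5000, -1.5000).
r_{22} = ‖u_2‖ = 2.1213.

r_{22} = 2.1213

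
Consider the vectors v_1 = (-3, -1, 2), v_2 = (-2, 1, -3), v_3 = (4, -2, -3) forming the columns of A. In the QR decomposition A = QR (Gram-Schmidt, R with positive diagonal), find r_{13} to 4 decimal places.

r_{13} = -4.2762

e_1 = v_1/‖v_1‖ = (-3, -1, 2)/3.7417 = (-0.8018, -0.2673, 0.5345).
r_{13} = e_1·v_3 = -4.2762.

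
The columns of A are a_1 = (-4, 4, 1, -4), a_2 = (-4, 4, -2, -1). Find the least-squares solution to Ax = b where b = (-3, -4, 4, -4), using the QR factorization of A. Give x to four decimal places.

x = (1.3151, -1.4247)

a_1 = (-4, 4, 1, -4); ‖a_1‖ = 7.0000, so q_1 = (-0.5714, 0.5714, 0.1429, -0.5714).
q_1·a_2 = (-0.5714)·(-4) + 0.5714·4 + 0.1429·(-2) + (-0.5714)·(-1) = 4.8571.
u_2 = a_2 − 4.8571·q_1 = (-1.2245, 1.2245, -2.6939, 1.7755).
‖u_2‖ = 3.6617, so q_2 = (-0.3344, 0.3344, -0.7357, 0.4849).
Qᵀb = (2.2857, -5.2167).
Back-substitute: x_2 = -5.2167/3.6617 = -1.4247.
x_1 = (2.2857 − 4.8571·(-1.4247))/7.0000 = 1.3151.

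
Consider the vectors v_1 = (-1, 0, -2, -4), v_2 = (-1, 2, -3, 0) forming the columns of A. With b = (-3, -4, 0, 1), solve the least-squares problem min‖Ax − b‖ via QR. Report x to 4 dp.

v_1 = (-1, 0, -2, -4); ‖v_1‖ = 4.5826, so q_1 = (-0.2182, 0.0000, -0.4364, -0.8729).
q_1·v_2 = (-0.2182)·(-1) + 0.0000·2 + (-0.4364)·(-3) + (-0.8729)·0 = 1.5275.
u_2 = v_2 − 1.5275·q_1 = (-0.6667, 2.0000, -2.3333, 1.3333).
‖u_2‖ = 3.4157, so q_2 = (-0.1952, 0.5855, -0.6831, 0.3904).
Qᵀb = (-0.2182, -1.3663).
Back-substitute: x_2 = -1.3663/3.4157 = -0.4000.
x_1 = (-0.2182 − 1.5275·(-0.4000))/4.5826 = 0.0857.

x = (0.0857, -0.4000)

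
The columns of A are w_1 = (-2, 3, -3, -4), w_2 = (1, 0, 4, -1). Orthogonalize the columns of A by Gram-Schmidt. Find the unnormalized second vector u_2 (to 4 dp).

w_1 = (-2, 3, -3, -4); ‖w_1‖ = 6.1644, so q_1 = (-0.3244, 0.4867, -0.4867, -0.6489).
q_1·w_2 = (-0.3244)·1 + 0.4867·0 + (-0.4867)·4 + (-0.6489)·(-1) = -1.6222.
u_2 = w_2 + 1.6222·q_1 = (0.4737, 0.7895, 3.2105, -2.0526).

u_2 = (0.4737, 0.7895, 3.2105, -2.0526)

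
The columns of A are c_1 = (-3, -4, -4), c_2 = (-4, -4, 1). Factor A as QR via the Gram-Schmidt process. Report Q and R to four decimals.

Q = [[-0.4685, -0.5154], [-0.6247, -0.3810], [-0.6247, 0.7676]], R = [[6.4031, 3.7482], [0.0000, 4.3533]]

e_1 = c_1/‖c_1‖ = (-3, -4, -4)/6.4031 = (-0.4685, -0.6247, -0.6247).
r_{12} = e_1·c_2 = 3.7482.
u_2 = c_2 − 3.7482·e_1 = (-2.2439, -1.6585, 3.3415).
‖u_2‖ = 4.3533, so e_2 = (-0.5154, -0.3810, 0.7676).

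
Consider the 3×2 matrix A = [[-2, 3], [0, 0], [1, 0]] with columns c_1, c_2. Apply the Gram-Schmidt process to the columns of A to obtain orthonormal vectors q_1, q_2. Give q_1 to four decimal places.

c_1 = (-2, 0, 1); ‖c_1‖ = 2.2361, so q_1 = (-0.8944, 0.0000, 0.4472).

q_1 = (-0.8944, 0.0000, 0.4472)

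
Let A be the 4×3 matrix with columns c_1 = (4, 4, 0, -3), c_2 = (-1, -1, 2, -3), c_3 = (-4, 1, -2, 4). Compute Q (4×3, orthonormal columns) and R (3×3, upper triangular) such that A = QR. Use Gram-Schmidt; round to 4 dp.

c_1 = (4, 4, 0, -3); ‖c_1‖ = 6.4031, so e_1 = (0.6247, 0.6247, 0.0000, -0.4685).
e_1·c_2 = 0.6247·(-1) + 0.6247·(-1) + 0.0000·2 + (-0.4685)·(-3) = 0.1562.
u_2 = c_2 − 0.1562·e_1 = (-1.0976, -1.0976, 2.0000, -2.9268).
‖u_2‖ = 3.8698, so e_2 = (-0.2836, -0.2836, 0.5168, -0.7563).
e_1·c_3 = 0.6247·(-4) + 0.6247·1 + 0.0000·(-2) + (-0.4685)·4 = -3.7482; e_2·c_3 = (-0.2836)·(-4) + (-0.2836)·1 + 0.5168·(-2) + (-0.7563)·4 = -3.2081.
u_3 = c_3 + 3.7482·e_1 + 3.2081·e_2 = (-2.5684, 2.4316, -0.3420, -0.1824).
‖u_3‖ = 3.5580, so e_3 = (-0.7219, 0.6834, -0.0961, -0.0513).

Q = [[0.6247, -0.2836, -0.7219], [0.6247, -0.2836, 0.6834], [0.0000, 0.5168, -0.0961], [-0.4685, -0.7563, -0.0513]], R = [[6.4031, 0.1562, -3.7482], [0.0000, 3.8698, -3.2081], [0.0000, 0.0000, 3.5580]]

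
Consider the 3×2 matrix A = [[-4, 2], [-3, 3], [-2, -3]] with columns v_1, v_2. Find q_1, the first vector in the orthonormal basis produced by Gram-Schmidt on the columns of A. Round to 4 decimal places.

q_1 = (-0.7428, -0.5571, -0.3714)

q_1 = v_1/‖v_1‖ = (-4, -3, -2)/5.3852 = (-0.7428, -0.5571, -0.3714).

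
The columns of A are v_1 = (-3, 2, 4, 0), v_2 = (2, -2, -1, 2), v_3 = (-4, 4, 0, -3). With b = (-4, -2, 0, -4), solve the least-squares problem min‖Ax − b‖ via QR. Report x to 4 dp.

x = (-0.5069, -2.4475, -0.5782)

q_1 = v_1/‖v_1‖ = (-3, 2, 4, 0)/5.3852 = (-0.5571, 0.3714, 0.7428, 0.0000).
r_{12} = q_1·v_2 = -2.5997.
u_2 = v_2 + 2.5997·q_1 = (0.5517, -1.0345, 0.9310, 2.0000).
‖u_2‖ = 2.4983, so q_2 = (0.2208, -0.4141, 0.3727, 0.8006).
r_{13} = q_1·v_3 = 3.7139; r_{23} = q_2·v_3 = -4.9413.
u_3 = v_3 − 3.7139·q_1 + 4.9413·q_2 = (-0.8398, 0.5746, -0.9171, 0.9558).
‖u_3‖ = 1.6703, so q_3 = (-0.5028, 0.3440, -0.5491, 0.5722).
Qᵀb = (1.4856, -3.2574, -0.9658).
Back-substitute: x_3 = -0.9658/1.6703 = -0.5782.
x_2 = (-3.2574 + 4.9413·(-0.5782))/2.4983 = -2.4475.
x_1 = (1.4856 + 2.5997·(-2.4475) − 3.7139·(-0.5782))/5.3852 = -0.5069.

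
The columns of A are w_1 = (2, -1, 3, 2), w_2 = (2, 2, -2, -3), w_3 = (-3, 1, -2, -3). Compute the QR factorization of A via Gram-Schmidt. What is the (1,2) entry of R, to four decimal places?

r_{12} = -2.3570

w_1 = (2, -1, 3, 2); ‖w_1‖ = 4.2426, so q_1 = (0.4714, -0.2357, 0.7071, 0.4714).
r_{12} = q_1·w_2 = -2.3570.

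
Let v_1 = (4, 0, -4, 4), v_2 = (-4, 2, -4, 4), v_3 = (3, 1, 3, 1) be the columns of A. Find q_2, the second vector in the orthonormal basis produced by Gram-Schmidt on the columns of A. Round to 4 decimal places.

q_2 = (-0.7807, 0.2928, -0.3904, 0.3904)

q_1 = v_1/‖v_1‖ = (4, 0, -4, 4)/6.9282 = (0.5774, 0.0000, -0.5774, 0.5774).
r_{12} = q_1·v_2 = 2.3094.
u_2 = v_2 − 2.3094·q_1 = (-5.3333, 2.0000, -2.6667, 2.6667).
‖u_2‖ = 6.8313, so q_2 = (-0.7807, 0.2928, -0.3904, 0.3904).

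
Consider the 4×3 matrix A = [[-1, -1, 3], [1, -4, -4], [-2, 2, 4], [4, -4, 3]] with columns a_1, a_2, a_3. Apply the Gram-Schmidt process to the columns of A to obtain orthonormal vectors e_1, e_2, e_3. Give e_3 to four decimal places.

e_3 = (0.5531, -0.3687, 0.5501, 0.5055)

a_1 = (-1, 1, -2, 4); ‖a_1‖ = 4.6904, so e_1 = (-0.2132, 0.2132, -0.4264, 0.8528).
e_1·a_2 = (-0.2132)·(-1) + 0.2132·(-4) + (-0.4264)·2 + 0.8528·(-4) = -4.9036.
u_2 = a_2 + 4.9036·e_1 = (-2.0455, -2.9545, -0.0909, 0.1818).
‖u_2‖ = 3.5992, so e_2 = (-0.5683, -0.8209, -0.0253, 0.0505).
e_1·a_3 = (-0.2132)·3 + 0.2132·(-4) + (-0.4264)·4 + 0.8528·3 = -0.6396; e_2·a_3 = (-0.5683)·3 + (-0.8209)·(-4) + (-0.0253)·4 + 0.0505·3 = 1.6291.
u_3 = a_3 + 0.6396·e_1 − 1.6291·e_2 = (3.7895, -2.5263, 3.7684, 3.4632).
‖u_3‖ = 6.8510, so e_3 = (0.5531, -0.3687, 0.5501, 0.5055).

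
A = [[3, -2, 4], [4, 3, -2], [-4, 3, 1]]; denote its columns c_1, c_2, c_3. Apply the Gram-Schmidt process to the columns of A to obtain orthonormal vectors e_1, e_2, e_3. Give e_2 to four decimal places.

c_1 = (3, 4, -4); ‖c_1‖ = 6.4031, so e_1 = (0.4685, 0.6247, -0.6247).
e_1·c_2 = 0.4685·(-2) + 0.6247·3 + (-0.6247)·3 = -0.9370.
u_2 = c_2 + 0.9370·e_1 = (-1.5610, 3.5854, 2.4146).
‖u_2‖ = 4.5959, so e_2 = (-0.3396, 0.7801, 0.5254).

e_2 = (-0.3396, 0.7801, 0.5254)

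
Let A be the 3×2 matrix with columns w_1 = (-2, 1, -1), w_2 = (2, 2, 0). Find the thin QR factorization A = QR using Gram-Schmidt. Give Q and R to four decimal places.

w_1 = (-2, 1, -1); ‖w_1‖ = 2.4495, so q_1 = (-0.8165, 0.4082, -0.4082).
q_1·w_2 = (-0.8165)·2 + 0.4082·2 + (-0.4082)·0 = -0.8165.
u_2 = w_2 + 0.8165·q_1 = (1.3333, 2.3333, -0.3333).
‖u_2‖ = 2.7080, so q_2 = (0.4924, 0.8616, -0.1231).

Q = [[-0.8165, 0.4924], [0.4082, 0.8616], [-0.4082, -0.1231]], R = [[2.4495, -0.8165], [0.0000, 2.7080]]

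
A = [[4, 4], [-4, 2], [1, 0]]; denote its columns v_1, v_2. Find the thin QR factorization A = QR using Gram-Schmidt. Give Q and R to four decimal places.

Q = [[0.6963, 0.7130], [-0.6963, 0.6988], [0.1741, -0.0570]], R = [[5.7446, 1.3926], [0.0000, 4.2498]]

v_1 = (4, -4, 1); ‖v_1‖ = 5.7446, so q_1 = (0.6963, -0.6963, 0.1741).
q_1·v_2 = 0.6963·4 + (-0.6963)·2 + 0.1741·0 = 1.3926.
u_2 = v_2 − 1.3926·q_1 = (3.0303, 2.9697, -0.2424).
‖u_2‖ = 4.2498, so q_2 = (0.7130, 0.6988, -0.0570).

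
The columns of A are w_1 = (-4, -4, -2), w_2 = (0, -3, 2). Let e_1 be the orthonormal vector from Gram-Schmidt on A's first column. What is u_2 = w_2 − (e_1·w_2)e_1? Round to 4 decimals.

u_2 = (0.8889, -2.1111, 2.4444)

w_1 = (-4, -4, -2); ‖w_1‖ = 6.0000, so e_1 = (-0.6667, -0.6667, -0.3333).
e_1·w_2 = (-0.6667)·0 + (-0.6667)·(-3) + (-0.3333)·2 = 1.3333.
u_2 = w_2 − 1.3333·e_1 = (0.8889, -2.1111, 2.4444).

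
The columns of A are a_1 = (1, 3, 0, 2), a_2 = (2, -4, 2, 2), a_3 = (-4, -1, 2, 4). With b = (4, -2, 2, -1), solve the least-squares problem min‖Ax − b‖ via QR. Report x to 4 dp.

e_1 = a_1/‖a_1‖ = (1, 3, 0, 2)/3.7417 = (0.2673, 0.8018, 0.0000, 0.5345).
r_{12} = e_1·a_2 = -1.6036.
u_2 = a_2 + 1.6036·e_1 = (2.4286, -2.7143, 2.0000, 2.8571).
‖u_2‖ = 5.0427, so e_2 = (0.4816, -0.5383, 0.3966, 0.5666).
r_{13} = e_1·a_3 = 0.2673; r_{23} = e_2·a_3 = 1.6714.
u_3 = a_3 − 0.2673·e_1 − 1.6714·e_2 = (-4.8764, -0.3146, 1.3371, 2.9101).
‖u_3‖ = 5.8425, so e_3 = (-0.8346, -0.0538, 0.2289, 0.4981).
Qᵀb = (-1.0690, 3.2296, -3.2713).
Back-substitute: x_3 = -3.2713/5.8425 = -0.5599.
x_2 = (3.2296 − 1.6714·(-0.5599))/5.0427 = 0.8260.
x_1 = (-1.0690 + 1.6036·0.8260 − 0.2673·(-0.5599))/3.7417 = 0.1083.

x = (0.1083, 0.8260, -0.5599)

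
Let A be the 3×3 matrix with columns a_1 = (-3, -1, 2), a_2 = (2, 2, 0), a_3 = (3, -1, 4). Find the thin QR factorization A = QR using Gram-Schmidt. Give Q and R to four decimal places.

e_1 = a_1/‖a_1‖ = (-3, -1, 2)/3.7417 = (-0.8018, -0.2673, 0.5345).
r_{12} = e_1·a_2 = -2.1381.
u_2 = a_2 + 2.1381·e_1 = (0.2857, 1.4286, 1.1429).
‖u_2‖ = 1.8516, so e_2 = (0.1543, 0.7715, 0.6172).
r_{13} = e_1·a_3 = 0.0000; r_{23} = e_2·a_3 = 2.1602.
u_3 = a_3 + 0.0000·e_1 − 2.1602·e_2 = (2.6667, -2.6667, 2.6667).
‖u_3‖ = 4.6188, so e_3 = (0.5774, -0.5774, 0.5774).

Q = [[-0.8018, 0.1543, 0.5774], [-0.2673, 0.7715, -0.5774], [0.5345, 0.6172, 0.5774]], R = [[3.7417, -2.1381, 0.0000], [0.0000, 1.8516, 2.1602], [0.0000, 0.0000, 4.6188]]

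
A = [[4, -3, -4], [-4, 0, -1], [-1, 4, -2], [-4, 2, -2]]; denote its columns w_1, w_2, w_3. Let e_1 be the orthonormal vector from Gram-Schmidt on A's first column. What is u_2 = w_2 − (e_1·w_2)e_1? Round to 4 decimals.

e_1 = w_1/‖w_1‖ = (4, -4, -1, -4)/7.0000 = (0.5714, -0.5714, -0.1429, -0.5714).
r_{12} = e_1·w_2 = -3.4286.
u_2 = w_2 + 3.4286·e_1 = (-1.0408, -1.9592, 3.5102, 0.0408).

u_2 = (-1.0408, -1.9592, 3.5102, 0.0408)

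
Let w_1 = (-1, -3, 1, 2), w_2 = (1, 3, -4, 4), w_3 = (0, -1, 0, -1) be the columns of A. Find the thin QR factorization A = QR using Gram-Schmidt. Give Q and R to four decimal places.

w_1 = (-1, -3, 1, 2); ‖w_1‖ = 3.8730, so e_1 = (-0.2582, -0.7746, 0.2582, 0.5164).
e_1·w_2 = (-0.2582)·1 + (-0.7746)·3 + 0.2582·(-4) + 0.5164·4 = -1.5492.
u_2 = w_2 + 1.5492·e_1 = (0.6000, 1.8000, -3.6000, 4.8000).
‖u_2‖ = 6.2929, so e_2 = (0.0953, 0.2860, -0.5721, 0.7628).
e_1·w_3 = (-0.2582)·0 + (-0.7746)·(-1) + 0.2582·0 + 0.5164·(-1) = 0.2582; e_2·w_3 = 0.0953·0 + 0.2860·(-1) + (-0.5721)·0 + 0.7628·(-1) = -1.0488.
u_3 = w_3 − 0.2582·e_1 + 1.0488·e_2 = (0.1667, -0.5000, -0.6667, -0.3333).
‖u_3‖ = 0.9129, so e_3 = (0.1826, -0.5477, -0.7303, -0.3651).

Q = [[-0.2582, 0.0953, 0.1826], [-0.7746, 0.2860, -0.5477], [0.2582, -0.5721, -0.7303], [0.5164, 0.7628, -0.3651]], R = [[3.8730, -1.5492, 0.2582], [0.0000, 6.2929, -1.0488], [0.0000, 0.0000, 0.9129]]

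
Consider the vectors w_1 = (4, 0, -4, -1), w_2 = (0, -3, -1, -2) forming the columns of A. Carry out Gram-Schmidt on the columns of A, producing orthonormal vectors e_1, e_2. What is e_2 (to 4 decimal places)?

w_1 = (4, 0, -4, -1); ‖w_1‖ = 5.7446, so e_1 = (0.6963, 0.0000, -0.6963, -0.1741).
e_1·w_2 = 0.6963·0 + 0.0000·(-3) + (-0.6963)·(-1) + (-0.1741)·(-2) = 1.0445.
u_2 = w_2 − 1.0445·e_1 = (-0.7273, -3.0000, -0.2727, -1.8182).
‖u_2‖ = 3.5929, so e_2 = (-0.2024, -0.8350, -0.0759, -0.5060).

e_2 = (-0.2024, -0.8350, -0.0759, -0.5060)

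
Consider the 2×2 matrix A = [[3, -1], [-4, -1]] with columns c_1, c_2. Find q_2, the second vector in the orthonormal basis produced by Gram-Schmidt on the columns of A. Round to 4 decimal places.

c_1 = (3, -4); ‖c_1‖ = 5.0000, so q_1 = (0.6000, -0.8000).
q_1·c_2 = 0.6000·(-1) + (-0.8000)·(-1) = 0.2000.
u_2 = c_2 − 0.2000·q_1 = (-1.1200, -0.8400).
‖u_2‖ = 1.4000, so q_2 = (-0.8000, -0.6000).

q_2 = (-0.8000, -0.6000)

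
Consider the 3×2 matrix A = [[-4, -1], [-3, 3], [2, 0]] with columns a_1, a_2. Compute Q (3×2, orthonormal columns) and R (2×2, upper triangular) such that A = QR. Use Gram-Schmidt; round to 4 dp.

Q = [[-0.7428, -0.5590], [-0.5571, 0.8213], [0.3714, 0.1141]], R = [[5.3852, -0.9285], [0.0000, 3.0229]]

a_1 = (-4, -3, 2); ‖a_1‖ = 5.3852, so q_1 = (-0.7428, -0.5571, 0.3714).
q_1·a_2 = (-0.7428)·(-1) + (-0.5571)·3 + 0.3714·0 = -0.9285.
u_2 = a_2 + 0.9285·q_1 = (-1.6897, 2.4828, 0.3448).
‖u_2‖ = 3.0229, so q_2 = (-0.5590, 0.8213, 0.1141).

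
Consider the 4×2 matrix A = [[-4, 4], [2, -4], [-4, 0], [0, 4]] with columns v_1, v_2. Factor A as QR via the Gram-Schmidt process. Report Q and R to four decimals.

Q = [[-0.6667, 0.2357], [0.3333, -0.4714], [-0.6667, -0.4714], [0.0000, 0.7071]], R = [[6.0000, -4.0000], [0.0000, 5.6569]]

q_1 = v_1/‖v_1‖ = (-4, 2, -4, 0)/6.0000 = (-0.6667, 0.3333, -0.6667, 0.0000).
r_{12} = q_1·v_2 = -4.0000.
u_2 = v_2 + 4.0000·q_1 = (1.3333, -2.6667, -2.6667, 4.0000).
‖u_2‖ = 5.6569, so q_2 = (0.2357, -0.4714, -0.4714, 0.7071).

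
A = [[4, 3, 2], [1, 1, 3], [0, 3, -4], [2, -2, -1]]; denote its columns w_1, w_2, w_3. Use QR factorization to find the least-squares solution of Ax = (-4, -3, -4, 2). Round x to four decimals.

x = (-0.1037, -1.3122, -0.1126)

w_1 = (4, 1, 0, 2); ‖w_1‖ = 4.5826, so q_1 = (0.8729, 0.2182, 0.0000, 0.4364).
q_1·w_2 = 0.8729·3 + 0.2182·1 + 0.0000·3 + 0.4364·(-2) = 1.9640.
u_2 = w_2 − 1.9640·q_1 = (1.2857, 0.5714, 3.0000, -2.8571).
‖u_2‖ = 4.3753, so q_2 = (0.2939, 0.1306, 0.6857, -0.6530).
q_1·w_3 = 0.8729·2 + 0.2182·3 + 0.0000·(-4) + 0.4364·(-1) = 1.9640; q_2·w_3 = 0.2939·2 + 0.1306·3 + 0.6857·(-4) + (-0.6530)·(-1) = -1.1101.
u_3 = w_3 − 1.9640·q_1 + 1.1101·q_2 = (0.6119, 2.7164, -3.2388, -2.5821).
‖u_3‖ = 4.9910, so q_3 = (0.1226, 0.5443, -0.6489, -0.5173).
Qᵀb = (-3.2733, -5.6160, -0.5622).
Back-substitute: x_3 = -0.5622/4.9910 = -0.1126.
x_2 = (-5.6160 + 1.1101·(-0.1126))/4.3753 = -1.3122.
x_1 = (-3.2733 − 1.9640·(-1.3122) − 1.9640·(-0.1126))/4.5826 = -0.1037.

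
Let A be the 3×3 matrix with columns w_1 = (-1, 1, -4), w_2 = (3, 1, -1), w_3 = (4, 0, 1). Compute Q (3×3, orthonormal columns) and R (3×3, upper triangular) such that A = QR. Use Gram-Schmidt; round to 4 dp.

Q = [[-0.2357, 0.9477, 0.2154], [0.2357, 0.2708, -0.9333], [-0.9428, -0.1692, -0.2872]], R = [[4.2426, 0.4714, -1.8856], [0.0000, 3.2830, 3.6214], [0.0000, 0.0000, 0.5744]]

e_1 = w_1/‖w_1‖ = (-1, 1, -4)/4.2426 = (-0.2357, 0.2357, -0.9428).
r_{12} = e_1·w_2 = 0.4714.
u_2 = w_2 − 0.4714·e_1 = (3.1111, 0.8889, -0.5556).
‖u_2‖ = 3.2830, so e_2 = (0.9477, 0.2708, -0.1692).
r_{13} = e_1·w_3 = -1.8856; r_{23} = e_2·w_3 = 3.6214.
u_3 = w_3 + 1.8856·e_1 − 3.6214·e_2 = (0.1237, -0.5361, -0.1649).
‖u_3‖ = 0.5744, so e_3 = (0.2154, -0.9333, -0.2872).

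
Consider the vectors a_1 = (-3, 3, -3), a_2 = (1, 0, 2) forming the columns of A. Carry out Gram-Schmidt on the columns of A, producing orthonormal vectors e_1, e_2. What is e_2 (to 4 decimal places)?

e_2 = (0.0000, 0.7071, 0.7071)

a_1 = (-3, 3, -3); ‖a_1‖ = 5.1962, so e_1 = (-0.5774, 0.5774, -0.5774).
e_1·a_2 = (-0.5774)·1 + 0.5774·0 + (-0.5774)·2 = -1.7321.
u_2 = a_2 + 1.7321·e_1 = (0.0000, 1.0000, 1.0000).
‖u_2‖ = 1.4142, so e_2 = (0.0000, 0.7071, 0.7071).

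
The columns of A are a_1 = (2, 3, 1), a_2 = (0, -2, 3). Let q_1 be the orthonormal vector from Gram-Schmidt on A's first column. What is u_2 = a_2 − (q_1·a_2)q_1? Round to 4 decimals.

a_1 = (2, 3, 1); ‖a_1‖ = 3.7417, so q_1 = (0.5345, 0.8018, 0.2673).
q_1·a_2 = 0.5345·0 + 0.8018·(-2) + 0.2673·3 = -0.8018.
u_2 = a_2 + 0.8018·q_1 = (0.4286, -1.3571, 3.2143).

u_2 = (0.4286, -1.3571, 3.2143)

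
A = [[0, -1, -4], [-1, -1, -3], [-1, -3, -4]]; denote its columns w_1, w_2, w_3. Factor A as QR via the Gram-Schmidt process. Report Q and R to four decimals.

Q = [[0.0000, -0.5774, -0.8165], [-0.7071, 0.5774, -0.4082], [-0.7071, -0.5774, 0.4082]], R = [[1.4142, 2.8284, 4.9497], [0.0000, 1.7321, 2.8868], [0.0000, 0.0000, 2.8577]]

w_1 = (0, -1, -1); ‖w_1‖ = 1.4142, so q_1 = (0.0000, -0.7071, -0.7071).
q_1·w_2 = 0.0000·(-1) + (-0.7071)·(-1) + (-0.7071)·(-3) = 2.8284.
u_2 = w_2 − 2.8284·q_1 = (-1.0000, 1.0000, -1.0000).
‖u_2‖ = 1.7321, so q_2 = (-0.5774, 0.5774, -0.5774).
q_1·w_3 = 0.0000·(-4) + (-0.7071)·(-3) + (-0.7071)·(-4) = 4.9497; q_2·w_3 = (-0.5774)·(-4) + 0.5774·(-3) + (-0.5774)·(-4) = 2.8868.
u_3 = w_3 − 4.9497·q_1 − 2.8868·q_2 = (-2.3333, -1.1667, 1.1667).
‖u_3‖ = 2.8577, so q_3 = (-0.8165, -0.4082, 0.4082).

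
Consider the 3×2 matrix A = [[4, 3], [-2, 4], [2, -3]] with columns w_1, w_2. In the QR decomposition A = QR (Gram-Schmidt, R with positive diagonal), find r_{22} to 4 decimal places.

w_1 = (4, -2, 2); ‖w_1‖ = 4.8990, so e_1 = (0.8165, -0.4082, 0.4082).
e_1·w_2 = 0.8165·3 + (-0.4082)·4 + 0.4082·(-3) = -0.4082.
u_2 = w_2 + 0.4082·e_1 = (3.3333, 3.8333, -2.8333).
r_{22} = ‖u_2‖ = 5.8166.

r_{22} = 5.8166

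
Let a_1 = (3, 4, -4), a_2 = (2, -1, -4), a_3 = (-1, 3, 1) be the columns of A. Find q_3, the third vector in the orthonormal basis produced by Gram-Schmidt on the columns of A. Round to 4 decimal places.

a_1 = (3, 4, -4); ‖a_1‖ = 6.4031, so q_1 = (0.4685, 0.6247, -0.6247).
q_1·a_2 = 0.4685·2 + 0.6247·(-1) + (-0.6247)·(-4) = 2.8111.
u_2 = a_2 − 2.8111·q_1 = (0.6829, -2.7561, -2.2439).
‖u_2‖ = 3.6191, so q_2 = (0.1887, -0.7616, -0.6200).
q_1·a_3 = 0.4685·(-1) + 0.6247·3 + (-0.6247)·1 = 0.7809; q_2·a_3 = 0.1887·(-1) + (-0.7616)·3 + (-0.6200)·1 = -3.0934.
u_3 = a_3 − 0.7809·q_1 + 3.0934·q_2 = (-0.7821, 0.1564, -0.4302).
‖u_3‖ = 0.9062, so q_3 = (-0.8631, 0.1726, -0.4747).

q_3 = (-0.8631, 0.1726, -0.4747)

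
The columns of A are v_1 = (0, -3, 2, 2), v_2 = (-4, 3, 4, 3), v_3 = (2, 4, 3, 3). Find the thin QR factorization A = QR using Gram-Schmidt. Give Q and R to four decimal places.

Q = [[0.0000, -0.5742, 0.8102], [-0.7276, 0.5573, 0.3990], [0.4851, 0.4898, 0.2479], [0.4851, 0.3462, 0.3507]], R = [[4.1231, 1.2127, 0.0000], [0.0000, 6.9663, 3.5887], [0.0000, 0.0000, 5.0121]]

e_1 = v_1/‖v_1‖ = (0, -3, 2, 2)/4.1231 = (0.0000, -0.7276, 0.4851, 0.4851).
r_{12} = e_1·v_2 = 1.2127.
u_2 = v_2 − 1.2127·e_1 = (-4.0000, 3.8824, 3.4118, 2.4118).
‖u_2‖ = 6.9663, so e_2 = (-0.5742, 0.5573, 0.4898, 0.3462).
r_{13} = e_1·v_3 = 0.0000; r_{23} = e_2·v_3 = 3.5887.
u_3 = v_3 + 0.0000·e_1 − 3.5887·e_2 = (4.0606, 2.0000, 1.2424, 1.7576).
‖u_3‖ = 5.0121, so e_3 = (0.8102, 0.3990, 0.2479, 0.3507).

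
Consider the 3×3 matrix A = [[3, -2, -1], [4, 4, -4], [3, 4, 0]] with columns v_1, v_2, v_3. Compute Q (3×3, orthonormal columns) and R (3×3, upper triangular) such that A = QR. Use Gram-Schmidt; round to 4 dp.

Q = [[0.5145, -0.8448, 0.1470], [0.6860, 0.3026, -0.6617], [0.5145, 0.4413, 0.7352]], R = [[5.8310, 3.7730, -3.2585], [0.0000, 4.6653, -0.3657], [0.0000, 0.0000, 2.4997]]

v_1 = (3, 4, 3); ‖v_1‖ = 5.8310, so q_1 = (0.5145, 0.6860, 0.5145).
q_1·v_2 = 0.5145·(-2) + 0.6860·4 + 0.5145·4 = 3.7730.
u_2 = v_2 − 3.7730·q_1 = (-3.9412, 1.4118, 2.0588).
‖u_2‖ = 4.6653, so q_2 = (-0.8448, 0.3026, 0.4413).
q_1·v_3 = 0.5145·(-1) + 0.6860·(-4) + 0.5145·0 = -3.2585; q_2·v_3 = (-0.8448)·(-1) + 0.3026·(-4) + 0.4413·0 = -0.3657.
u_3 = v_3 + 3.2585·q_1 + 0.3657·q_2 = (0.3676, -1.6541, 1.8378).
‖u_3‖ = 2.4997, so q_3 = (0.1470, -0.6617, 0.7352).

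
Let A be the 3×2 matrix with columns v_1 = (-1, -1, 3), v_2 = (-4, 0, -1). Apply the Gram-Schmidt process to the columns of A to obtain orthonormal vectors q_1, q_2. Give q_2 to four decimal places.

v_1 = (-1, -1, 3); ‖v_1‖ = 3.3166, so q_1 = (-0.3015, -0.3015, 0.9045).
q_1·v_2 = (-0.3015)·(-4) + (-0.3015)·0 + 0.9045·(-1) = 0.3015.
u_2 = v_2 − 0.3015·q_1 = (-3.9091, 0.0909, -1.2727).
‖u_2‖ = 4.1121, so q_2 = (-0.9506, 0.0221, -0.3095).

q_2 = (-0.9506, 0.0221, -0.3095)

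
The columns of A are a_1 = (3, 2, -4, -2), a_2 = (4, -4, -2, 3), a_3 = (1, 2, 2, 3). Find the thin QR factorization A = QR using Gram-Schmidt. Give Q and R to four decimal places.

a_1 = (3, 2, -4, -2); ‖a_1‖ = 5.7446, so e_1 = (0.5222, 0.3482, -0.6963, -0.3482).
e_1·a_2 = 0.5222·4 + 0.3482·(-4) + (-0.6963)·(-2) + (-0.3482)·3 = 1.0445.
u_2 = a_2 − 1.0445·e_1 = (3.4545, -4.3636, -1.2727, 3.3636).
‖u_2‖ = 6.6264, so e_2 = (0.5213, -0.6585, -0.1921, 0.5076).
e_1·a_3 = 0.5222·1 + 0.3482·2 + (-0.6963)·2 + (-0.3482)·3 = -1.2185; e_2·a_3 = 0.5213·1 + (-0.6585)·2 + (-0.1921)·2 + 0.5076·3 = 0.3430.
u_3 = a_3 + 1.2185·e_1 − 0.3430·e_2 = (1.4576, 2.6501, 1.2174, 2.4017).
‖u_3‖ = 4.0494, so e_3 = (0.3599, 0.6544, 0.3006, 0.5931).

Q = [[0.5222, 0.5213, 0.3599], [0.3482, -0.6585, 0.6544], [-0.6963, -0.1921, 0.3006], [-0.3482, 0.5076, 0.5931]], R = [[5.7446, 1.0445, -1.2185], [0.0000, 6.6264, 0.3430], [0.0000, 0.0000, 4.0494]]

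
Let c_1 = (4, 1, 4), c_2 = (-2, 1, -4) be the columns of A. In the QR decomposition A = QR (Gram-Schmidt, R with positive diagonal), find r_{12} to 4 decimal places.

r_{12} = -4.0038

c_1 = (4, 1, 4); ‖c_1‖ = 5.7446, so e_1 = (0.6963, 0.1741, 0.6963).
r_{12} = e_1·c_2 = -4.0038.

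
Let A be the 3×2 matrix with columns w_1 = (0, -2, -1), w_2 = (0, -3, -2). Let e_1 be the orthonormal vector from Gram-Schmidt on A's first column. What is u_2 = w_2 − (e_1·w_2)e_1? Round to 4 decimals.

w_1 = (0, -2, -1); ‖w_1‖ = 2.2361, so e_1 = (0.0000, -0.8944, -0.4472).
e_1·w_2 = 0.0000·0 + (-0.8944)·(-3) + (-0.4472)·(-2) = 3.5777.
u_2 = w_2 − 3.5777·e_1 = (0.0000, 0.2000, -0.4000).

u_2 = (0.0000, 0.2000, -0.4000)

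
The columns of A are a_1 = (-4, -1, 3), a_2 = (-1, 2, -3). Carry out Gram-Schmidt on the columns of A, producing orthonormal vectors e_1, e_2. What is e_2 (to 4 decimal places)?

a_1 = (-4, -1, 3); ‖a_1‖ = 5.0990, so e_1 = (-0.7845, -0.1961, 0.5883).
e_1·a_2 = (-0.7845)·(-1) + (-0.1961)·2 + 0.5883·(-3) = -1.3728.
u_2 = a_2 + 1.3728·e_1 = (-2.0769, 1.7308, -2.1923).
‖u_2‖ = 3.4807, so e_2 = (-0.5967, 0.4972, -0.6298).

e_2 = (-0.5967, 0.4972, -0.6298)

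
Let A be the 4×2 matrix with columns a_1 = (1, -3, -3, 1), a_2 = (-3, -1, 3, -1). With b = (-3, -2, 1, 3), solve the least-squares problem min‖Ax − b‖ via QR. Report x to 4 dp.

q_1 = a_1/‖a_1‖ = (1, -3, -3, 1)/4.4721 = (0.2236, -0.6708, -0.6708, 0.2236).
r_{12} = q_1·a_2 = -2.2361.
u_2 = a_2 + 2.2361·q_1 = (-2.5000, -2.5000, 1.5000, -0.5000).
‖u_2‖ = 3.8730, so q_2 = (-0.6455, -0.6455, 0.3873, -0.1291).
Qᵀb = (0.6708, 3.2275).
Back-substitute: x_2 = 3.2275/3.8730 = 0.8333.
x_1 = (0.6708 + 2.2361·0.8333)/4.4721 = 0.5667.

x = (0.5667, 0.8333)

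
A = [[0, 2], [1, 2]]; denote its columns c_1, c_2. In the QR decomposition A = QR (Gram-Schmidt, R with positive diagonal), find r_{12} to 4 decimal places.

c_1 = (0, 1); ‖c_1‖ = 1.0000, so e_1 = (0.0000, 1.0000).
r_{12} = e_1·c_2 = 2.0000.

r_{12} = 2.0000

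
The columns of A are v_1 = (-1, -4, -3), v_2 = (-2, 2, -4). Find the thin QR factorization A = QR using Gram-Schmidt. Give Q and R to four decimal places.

q_1 = v_1/‖v_1‖ = (-1, -4, -3)/5.0990 = (-0.1961, -0.7845, -0.5883).
r_{12} = q_1·v_2 = 1.1767.
u_2 = v_2 − 1.1767·q_1 = (-1.7692, 2.9231, -3.3077).
‖u_2‖ = 4.7556, so q_2 = (-0.3720, 0.6147, -0.6955).

Q = [[-0.1961, -0.3720], [-0.7845, 0.6147], [-0.5883, -0.6955]], R = [[5.0990, 1.1767], [0.0000, 4.7556]]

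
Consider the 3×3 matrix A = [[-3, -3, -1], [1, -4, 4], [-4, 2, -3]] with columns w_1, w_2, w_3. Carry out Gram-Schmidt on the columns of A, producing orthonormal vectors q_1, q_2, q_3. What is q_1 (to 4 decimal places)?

q_1 = w_1/‖w_1‖ = (-3, 1, -4)/5.0990 = (-0.5883, 0.1961, -0.7845).

q_1 = (-0.5883, 0.1961, -0.7845)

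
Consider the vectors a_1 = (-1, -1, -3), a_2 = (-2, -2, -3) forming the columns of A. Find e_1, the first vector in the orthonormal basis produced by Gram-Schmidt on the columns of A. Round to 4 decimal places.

e_1 = a_1/‖a_1‖ = (-1, -1, -3)/3.3166 = (-0.3015, -0.3015, -0.9045).

e_1 = (-0.3015, -0.3015, -0.9045)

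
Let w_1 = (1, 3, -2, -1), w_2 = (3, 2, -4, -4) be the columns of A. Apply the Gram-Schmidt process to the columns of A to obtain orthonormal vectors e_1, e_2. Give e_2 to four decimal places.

e_2 = (0.4051, -0.5570, -0.3038, -0.6583)

w_1 = (1, 3, -2, -1); ‖w_1‖ = 3.8730, so e_1 = (0.2582, 0.7746, -0.5164, -0.2582).
e_1·w_2 = 0.2582·3 + 0.7746·2 + (-0.5164)·(-4) + (-0.2582)·(-4) = 5.4222.
u_2 = w_2 − 5.4222·e_1 = (1.6000, -2.2000, -1.2000, -2.6000).
‖u_2‖ = 3.9497, so e_2 = (0.4051, -0.5570, -0.3038, -0.6583).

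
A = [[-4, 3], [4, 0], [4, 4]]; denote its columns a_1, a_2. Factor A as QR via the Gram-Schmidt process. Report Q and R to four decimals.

Q = [[-0.5774, 0.6712], [0.5774, -0.0671], [0.5774, 0.7383]], R = [[6.9282, 0.5774], [0.0000, 4.9666]]

a_1 = (-4, 4, 4); ‖a_1‖ = 6.9282, so e_1 = (-0.5774, 0.5774, 0.5774).
e_1·a_2 = (-0.5774)·3 + 0.5774·0 + 0.5774·4 = 0.5774.
u_2 = a_2 − 0.5774·e_1 = (3.3333, -0.3333, 3.6667).
‖u_2‖ = 4.9666, so e_2 = (0.6712, -0.0671, 0.7383).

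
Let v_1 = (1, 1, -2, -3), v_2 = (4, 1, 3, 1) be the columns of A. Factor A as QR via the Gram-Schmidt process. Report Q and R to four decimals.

Q = [[0.2582, 0.8378], [0.2582, 0.2487], [-0.5164, 0.4844], [-0.7746, 0.0393]], R = [[3.8730, -1.0328], [0.0000, 5.0925]]

v_1 = (1, 1, -2, -3); ‖v_1‖ = 3.8730, so q_1 = (0.2582, 0.2582, -0.5164, -0.7746).
q_1·v_2 = 0.2582·4 + 0.2582·1 + (-0.5164)·3 + (-0.7746)·1 = -1.0328.
u_2 = v_2 + 1.0328·q_1 = (4.2667, 1.2667, 2.4667, 0.2000).
‖u_2‖ = 5.0925, so q_2 = (0.8378, 0.2487, 0.4844, 0.0393).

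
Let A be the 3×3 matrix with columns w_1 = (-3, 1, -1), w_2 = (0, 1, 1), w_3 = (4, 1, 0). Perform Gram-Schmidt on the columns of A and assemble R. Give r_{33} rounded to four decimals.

r_{33} = 2.3452

w_1 = (-3, 1, -1); ‖w_1‖ = 3.3166, so e_1 = (-0.9045, 0.3015, -0.3015).
e_1·w_2 = (-0.9045)·0 + 0.3015·1 + (-0.3015)·1 = 0.0000.
u_2 = w_2 + 0.0000·e_1 = (0.0000, 1.0000, 1.0000).
‖u_2‖ = 1.4142, so e_2 = (0.0000, 0.7071, 0.7071).
e_1·w_3 = (-0.9045)·4 + 0.3015·1 + (-0.3015)·0 = -3.3166; e_2·w_3 = 0.0000·4 + 0.7071·1 + 0.7071·0 = 0.7071.
u_3 = w_3 + 3.3166·e_1 − 0.7071·e_2 = (1.0000, 1.5000, -1.5000).
r_{33} = ‖u_3‖ = 2.3452.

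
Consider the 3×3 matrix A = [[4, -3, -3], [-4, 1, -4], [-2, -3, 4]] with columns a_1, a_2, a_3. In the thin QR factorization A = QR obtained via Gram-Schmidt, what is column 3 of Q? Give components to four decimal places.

q_3 = (-0.5793, -0.7448, 0.3310)

a_1 = (4, -4, -2); ‖a_1‖ = 6.0000, so q_1 = (0.6667, -0.6667, -0.3333).
q_1·a_2 = 0.6667·(-3) + (-0.6667)·1 + (-0.3333)·(-3) = -1.6667.
u_2 = a_2 + 1.6667·q_1 = (-1.8889, -0.1111, -3.5556).
‖u_2‖ = 4.0277, so q_2 = (-0.4690, -0.0276, -0.8828).
q_1·a_3 = 0.6667·(-3) + (-0.6667)·(-4) + (-0.3333)·4 = -0.6667; q_2·a_3 = (-0.4690)·(-3) + (-0.0276)·(-4) + (-0.8828)·4 = -2.0138.
u_3 = a_3 + 0.6667·q_1 + 2.0138·q_2 = (-3.5000, -4.5000, 2.0000).
‖u_3‖ = 6.0415, so q_3 = (-0.5793, -0.7448, 0.3310).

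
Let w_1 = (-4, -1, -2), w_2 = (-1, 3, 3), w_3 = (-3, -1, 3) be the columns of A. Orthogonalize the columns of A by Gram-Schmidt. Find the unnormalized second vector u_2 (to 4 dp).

w_1 = (-4, -1, -2); ‖w_1‖ = 4.5826, so q_1 = (-0.8729, -0.2182, -0.4364).
q_1·w_2 = (-0.8729)·(-1) + (-0.2182)·3 + (-0.4364)·3 = -1.0911.
u_2 = w_2 + 1.0911·q_1 = (-1.9524, 2.7619, 2.5238).

u_2 = (-1.9524, 2.7619, 2.5238)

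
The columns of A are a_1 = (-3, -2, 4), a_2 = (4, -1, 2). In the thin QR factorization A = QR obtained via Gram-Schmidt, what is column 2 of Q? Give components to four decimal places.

e_2 = (0.8305, -0.2491, 0.4983)

e_1 = a_1/‖a_1‖ = (-3, -2, 4)/5.3852 = (-0.5571, -0.3714, 0.7428).
r_{12} = e_1·a_2 = -0.3714.
u_2 = a_2 + 0.3714·e_1 = (3.7931, -1.1379, 2.2759).
‖u_2‖ = 4.5675, so e_2 = (0.8305, -0.2491, 0.4983).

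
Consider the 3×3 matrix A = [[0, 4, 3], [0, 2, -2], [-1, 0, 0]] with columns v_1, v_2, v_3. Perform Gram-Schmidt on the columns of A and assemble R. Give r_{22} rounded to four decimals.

r_{22} = 4.4721

e_1 = v_1/‖v_1‖ = (0, 0, -1)/1.0000 = (0.0000, 0.0000, -1.0000).
r_{12} = e_1·v_2 = 0.0000.
u_2 = v_2 + 0.0000·e_1 = (4.0000, 2.0000, 0.0000).
r_{22} = ‖u_2‖ = 4.4721.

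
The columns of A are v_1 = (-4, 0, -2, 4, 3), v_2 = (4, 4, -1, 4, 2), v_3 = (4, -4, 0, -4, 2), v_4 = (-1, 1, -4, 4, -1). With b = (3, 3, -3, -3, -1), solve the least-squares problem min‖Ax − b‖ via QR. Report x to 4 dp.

q_1 = v_1/‖v_1‖ = (-4, 0, -2, 4, 3)/6.7082 = (-0.5963, 0.0000, -0.2981, 0.5963, 0.4472).
r_{12} = q_1·v_2 = 1.1926.
u_2 = v_2 − 1.1926·q_1 = (4.7111, 4.0000, -0.6444, 3.2889, 1.4667).
‖u_2‖ = 7.1818, so q_2 = (0.6560, 0.5570, -0.0897, 0.4579, 0.2042).
r_{13} = q_1·v_3 = -3.8759; r_{23} = q_2·v_3 = -1.0273.
u_3 = v_3 + 3.8759·q_1 + 1.0273·q_2 = (2.3628, -3.4278, -1.2477, -1.2184, 3.9431).
‖u_3‖ = 5.9935, so q_3 = (0.3942, -0.5719, -0.2082, -0.2033, 0.6579).
r_{14} = q_1·v_4 = 3.7268; r_{24} = q_2·v_4 = 1.8875; r_{34} = q_3·v_4 = -1.6045.
u_4 = v_4 − 3.7268·q_1 − 1.8875·q_2 + 1.6045·q_3 = (0.6166, -0.9689, -3.0535, 0.5872, -1.9965).
‖u_4‖ = 3.8696, so q_4 = (0.1593, -0.2504, -0.7891, 0.1518, -0.5160).
Qᵀb = (-3.1305, 2.3300, 0.0434, 2.1549).
Back-substitute: x_4 = 2.1549/3.8696 = 0.5569.
x_3 = (0.0434 + 1.6045·0.5569)/5.9935 = 0.1563.
x_2 = (2.3300 + 1.0273·0.1563 − 1.8875·0.5569)/7.1818 = 0.2004.
x_1 = (-3.1305 − 1.1926·0.2004 + 3.8759·0.1563 − 3.7268·0.5569)/6.7082 = -0.7214.

x = (-0.7214, 0.2004, 0.1563, 0.5569)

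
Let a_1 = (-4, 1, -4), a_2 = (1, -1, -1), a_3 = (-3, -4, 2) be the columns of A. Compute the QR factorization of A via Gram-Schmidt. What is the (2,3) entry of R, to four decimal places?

r_{23} = -0.5803

q_1 = a_1/‖a_1‖ = (-4, 1, -4)/5.7446 = (-0.6963, 0.1741, -0.6963).
r_{12} = q_1·a_2 = -0.1741.
u_2 = a_2 + 0.1741·q_1 = (0.8788, -0.9697, -1.1212).
‖u_2‖ = 1.7233, so q_2 = (0.5100, -0.5627, -0.6506).
r_{23} = q_2·a_3 = -0.5803.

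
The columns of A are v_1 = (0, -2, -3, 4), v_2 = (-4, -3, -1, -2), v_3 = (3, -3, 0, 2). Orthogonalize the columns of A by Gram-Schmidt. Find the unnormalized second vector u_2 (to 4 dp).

u_2 = (-4.0000, -2.9310, -0.8966, -2.1379)

e_1 = v_1/‖v_1‖ = (0, -2, -3, 4)/5.3852 = (0.0000, -0.3714, -0.5571, 0.7428).
r_{12} = e_1·v_2 = 0.1857.
u_2 = v_2 − 0.1857·e_1 = (-4.0000, -2.9310, -0.8966, -2.1379).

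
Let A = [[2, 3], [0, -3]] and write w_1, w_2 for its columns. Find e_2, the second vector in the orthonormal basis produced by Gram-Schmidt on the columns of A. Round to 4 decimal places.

w_1 = (2, 0); ‖w_1‖ = 2.0000, so e_1 = (1.0000, 0.0000).
e_1·w_2 = 1.0000·3 + 0.0000·(-3) = 3.0000.
u_2 = w_2 − 3.0000·e_1 = (0.0000, -3.0000).
‖u_2‖ = 3.0000, so e_2 = (0.0000, -1.0000).

e_2 = (0.0000, -1.0000)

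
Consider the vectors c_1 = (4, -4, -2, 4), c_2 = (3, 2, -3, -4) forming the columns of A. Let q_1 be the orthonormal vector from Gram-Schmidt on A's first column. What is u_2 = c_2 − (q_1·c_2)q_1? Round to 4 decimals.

u_2 = (3.4615, 1.5385, -3.2308, -3.5385)

q_1 = c_1/‖c_1‖ = (4, -4, -2, 4)/7.2111 = (0.5547, -0.5547, -0.2774, 0.5547).
r_{12} = q_1·c_2 = -0.8321.
u_2 = c_2 + 0.8321·q_1 = (3.4615, 1.5385, -3.2308, -3.5385).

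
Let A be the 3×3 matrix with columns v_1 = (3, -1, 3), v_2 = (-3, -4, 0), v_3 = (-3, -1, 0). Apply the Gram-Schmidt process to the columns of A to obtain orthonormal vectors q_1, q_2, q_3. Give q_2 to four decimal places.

q_2 = (-0.4542, -0.8760, 0.1622)

q_1 = v_1/‖v_1‖ = (3, -1, 3)/4.3589 = (0.6882, -0.2294, 0.6882).
r_{12} = q_1·v_2 = -1.1471.
u_2 = v_2 + 1.1471·q_1 = (-2.2105, -4.2632, 0.7895).
‖u_2‖ = 4.8666, so q_2 = (-0.4542, -0.8760, 0.1622).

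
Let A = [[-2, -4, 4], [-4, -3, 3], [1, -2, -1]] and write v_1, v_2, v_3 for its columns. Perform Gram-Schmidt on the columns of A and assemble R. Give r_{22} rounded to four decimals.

v_1 = (-2, -4, 1); ‖v_1‖ = 4.5826, so q_1 = (-0.4364, -0.8729, 0.2182).
q_1·v_2 = (-0.4364)·(-4) + (-0.8729)·(-3) + 0.2182·(-2) = 3.9279.
u_2 = v_2 − 3.9279·q_1 = (-2.2857, 0.4286, -2.8571).
r_{22} = ‖u_2‖ = 3.6839.

r_{22} = 3.6839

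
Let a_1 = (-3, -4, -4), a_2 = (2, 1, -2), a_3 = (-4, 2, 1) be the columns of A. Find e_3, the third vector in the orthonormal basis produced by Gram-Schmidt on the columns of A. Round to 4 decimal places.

e_3 = (-0.6281, 0.7328, -0.2617)

a_1 = (-3, -4, -4); ‖a_1‖ = 6.4031, so e_1 = (-0.4685, -0.6247, -0.6247).
e_1·a_2 = (-0.4685)·2 + (-0.6247)·1 + (-0.6247)·(-2) = -0.3123.
u_2 = a_2 + 0.3123·e_1 = (1.8537, 0.8049, -2.1951).
‖u_2‖ = 2.9837, so e_2 = (0.6213, 0.2698, -0.7357).
e_1·a_3 = (-0.4685)·(-4) + (-0.6247)·2 + (-0.6247)·1 = 0.0000; e_2·a_3 = 0.6213·(-4) + 0.2698·2 + (-0.7357)·1 = -2.6812.
u_3 = a_3 + 0.0000·e_1 + 2.6812·e_2 = (-2.3342, 2.7233, -0.9726).
‖u_3‖ = 3.7163, so e_3 = (-0.6281, 0.7328, -0.2617).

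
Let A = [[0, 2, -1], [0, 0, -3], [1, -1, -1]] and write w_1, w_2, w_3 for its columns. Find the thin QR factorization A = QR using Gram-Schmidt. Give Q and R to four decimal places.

Q = [[0.0000, 1.0000, 0.0000], [0.0000, 0.0000, -1.0000], [1.0000, 0.0000, 0.0000]], R = [[1.0000, -1.0000, -1.0000], [0.0000, 2.0000, -1.0000], [0.0000, 0.0000, 3.0000]]

q_1 = w_1/‖w_1‖ = (0, 0, 1)/1.0000 = (0.0000, 0.0000, 1.0000).
r_{12} = q_1·w_2 = -1.0000.
u_2 = w_2 + 1.0000·q_1 = (2.0000, 0.0000, 0.0000).
‖u_2‖ = 2.0000, so q_2 = (1.0000, 0.0000, 0.0000).
r_{13} = q_1·w_3 = -1.0000; r_{23} = q_2·w_3 = -1.0000.
u_3 = w_3 + 1.0000·q_1 + 1.0000·q_2 = (0.0000, -3.0000, 0.0000).
‖u_3‖ = 3.0000, so q_3 = (0.0000, -1.0000, 0.0000).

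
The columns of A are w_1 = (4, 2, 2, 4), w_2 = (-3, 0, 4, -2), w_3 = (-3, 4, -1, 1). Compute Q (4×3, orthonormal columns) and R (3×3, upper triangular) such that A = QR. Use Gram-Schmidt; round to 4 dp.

q_1 = w_1/‖w_1‖ = (4, 2, 2, 4)/6.3246 = (0.6325, 0.3162, 0.3162, 0.6325).
r_{12} = q_1·w_2 = -1.8974.
u_2 = w_2 + 1.8974·q_1 = (-1.8000, 0.6000, 4.6000, -0.8000).
‖u_2‖ = 5.0398, so q_2 = (-0.3572, 0.1191, 0.9127, -0.1587).
r_{13} = q_1·w_3 = -0.3162; r_{23} = q_2·w_3 = 0.4762.
u_3 = w_3 + 0.3162·q_1 − 0.4762·q_2 = (-2.6299, 4.0433, -1.3346, 1.2756).
‖u_3‖ = 5.1646, so q_3 = (-0.5092, 0.7829, -0.2584, 0.2470).

Q = [[0.6325, -0.3572, -0.5092], [0.3162, 0.1191, 0.7829], [0.3162, 0.9127, -0.2584], [0.6325, -0.1587, 0.2470]], R = [[6.3246, -1.8974, -0.3162], [0.0000, 5.0398, 0.4762], [0.0000, 0.0000, 5.1646]]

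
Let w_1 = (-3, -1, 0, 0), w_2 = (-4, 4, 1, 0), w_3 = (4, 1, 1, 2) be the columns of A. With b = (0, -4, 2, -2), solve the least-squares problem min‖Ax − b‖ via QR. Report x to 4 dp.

w_1 = (-3, -1, 0, 0); ‖w_1‖ = 3.1623, so q_1 = (-0.9487, -0.3162, 0.0000, 0.0000).
q_1·w_2 = (-0.9487)·(-4) + (-0.3162)·4 + 0.0000·1 + 0.0000·0 = 2.5298.
u_2 = w_2 − 2.5298·q_1 = (-1.6000, 4.8000, 1.0000, 0.0000).
‖u_2‖ = 5.1575, so q_2 = (-0.3102, 0.9307, 0.1939, 0.0000).
q_1·w_3 = (-0.9487)·4 + (-0.3162)·1 + 0.0000·1 + 0.0000·2 = -4.1110; q_2·w_3 = (-0.3102)·4 + 0.9307·1 + 0.1939·1 + 0.0000·2 = -0.1163.
u_3 = w_3 + 4.1110·q_1 + 0.1163·q_2 = (0.0639, -0.1917, 1.0226, 2.0000).
‖u_3‖ = 2.2553, so q_3 = (0.0283, -0.0850, 0.4534, 0.8868).
Qᵀb = (1.2649, -3.3349, -0.5267).
Back-substitute: x_3 = -0.5267/2.2553 = -0.2336.
x_2 = (-3.3349 + 0.1163·(-0.2336))/5.1575 = -0.6519.
x_1 = (1.2649 − 2.5298·(-0.6519) + 4.1110·(-0.2336))/3.1623 = 0.6179.

x = (0.6179, -0.6519, -0.2336)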